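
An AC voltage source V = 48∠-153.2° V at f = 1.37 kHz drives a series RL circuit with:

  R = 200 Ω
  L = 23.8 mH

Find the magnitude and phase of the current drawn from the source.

Step 1 — Angular frequency: ω = 2π·f = 2π·1370 = 8608 rad/s.
Step 2 — Component impedances:
  R: Z = R = 200 Ω
  L: Z = jωL = j·8608·0.0238 = 0 + j204.9 Ω
Step 3 — Series combination: Z_total = R + L = 200 + j204.9 Ω = 286.3∠45.7° Ω.
Step 4 — Source phasor: V = 48∠-153.2° V = -42.84 - j21.64 V.
Step 5 — Ohm's law: I = V / Z_total = (-42.84 - j21.64) / (200 + j204.9) = -0.1586 + j0.05428 A.
Step 6 — Convert to polar: |I| = 0.1677 A, ∠I = 161.1°.

I = 0.1677∠161.1° A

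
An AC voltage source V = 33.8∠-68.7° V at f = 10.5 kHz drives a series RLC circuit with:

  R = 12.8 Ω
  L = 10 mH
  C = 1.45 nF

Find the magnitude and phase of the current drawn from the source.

Step 1 — Angular frequency: ω = 2π·f = 2π·1.05e+04 = 6.597e+04 rad/s.
Step 2 — Component impedances:
  R: Z = R = 12.8 Ω
  L: Z = jωL = j·6.597e+04·0.01 = 0 + j659.7 Ω
  C: Z = 1/(jωC) = -j/(ω·C) = 0 - j1.045e+04 Ω
Step 3 — Series combination: Z_total = R + L + C = 12.8 - j9794 Ω = 9794∠-89.9° Ω.
Step 4 — Source phasor: V = 33.8∠-68.7° V = 12.28 - j31.49 V.
Step 5 — Ohm's law: I = V / Z_total = (12.28 - j31.49) / (12.8 - j9794) = 0.003217 + j0.001249 A.
Step 6 — Convert to polar: |I| = 0.003451 A, ∠I = 21.2°.

I = 0.003451∠21.2° A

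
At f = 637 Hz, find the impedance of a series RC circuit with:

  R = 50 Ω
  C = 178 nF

Step 1 — Angular frequency: ω = 2π·f = 2π·637 = 4002 rad/s.
Step 2 — Component impedances:
  R: Z = R = 50 Ω
  C: Z = 1/(jωC) = -j/(ω·C) = 0 - j1404 Ω
Step 3 — Series combination: Z_total = R + C = 50 - j1404 Ω = 1405∠-88.0° Ω.

Z = 50 - j1404 Ω = 1405∠-88.0° Ω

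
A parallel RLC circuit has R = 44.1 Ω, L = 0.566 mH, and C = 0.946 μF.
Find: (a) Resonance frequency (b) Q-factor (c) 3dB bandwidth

Step 1 — Resonance: ω₀ = 1/√(LC) = 1/√(0.000566·9.46e-07) = 4.322e+04 rad/s.
Step 2 — f₀ = ω₀/(2π) = 6878 Hz.
Step 3 — Parallel Q: Q = R/(ω₀L) = 44.1/(4.322e+04·0.000566) = 1.803.
Step 4 — Bandwidth: Δω = ω₀/Q = 2.397e+04 rad/s; BW = Δω/(2π) = 3815 Hz.

(a) f₀ = 6878 Hz  (b) Q = 1.803  (c) BW = 3815 Hz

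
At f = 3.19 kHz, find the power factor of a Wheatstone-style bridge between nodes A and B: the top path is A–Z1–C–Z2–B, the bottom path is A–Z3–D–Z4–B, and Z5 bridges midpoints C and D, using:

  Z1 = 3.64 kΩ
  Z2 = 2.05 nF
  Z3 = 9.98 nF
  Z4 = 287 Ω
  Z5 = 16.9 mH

Step 1 — Angular frequency: ω = 2π·f = 2π·3190 = 2.004e+04 rad/s.
Step 2 — Component impedances:
  Z1: Z = R = 3640 Ω
  Z2: Z = 1/(jωC) = -j/(ω·C) = 0 - j2.434e+04 Ω
  Z3: Z = 1/(jωC) = -j/(ω·C) = 0 - j4999 Ω
  Z4: Z = R = 287 Ω
  Z5: Z = jωL = j·2.004e+04·0.0169 = 0 + j338.7 Ω
Step 3 — Bridge requires nodal analysis (the Z5 bridge couples midpoints C and D, so the two paths cannot be reduced to a simple series/parallel combination). Setting node B to ground and injecting 1 A at node A, the 3-node admittance system at A, C, D solves to V_A = Z_AB = 2897 - j1675 Ω = 3347∠-30.0° Ω.
Step 4 — Power factor: PF = cos(φ) = Re(Z)/|Z| = 2897.1/3346.6 = 0.8657.
Step 5 — Type: Im(Z) = -1675 ⇒ leading (phase φ = -30.0°).

PF = 0.8657 (leading, φ = -30.0°)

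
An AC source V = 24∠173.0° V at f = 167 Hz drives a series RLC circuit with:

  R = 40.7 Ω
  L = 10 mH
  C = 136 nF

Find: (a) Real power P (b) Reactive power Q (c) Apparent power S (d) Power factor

Step 1 — Angular frequency: ω = 2π·f = 2π·167 = 1049 rad/s.
Step 2 — Component impedances:
  R: Z = R = 40.7 Ω
  L: Z = jωL = j·1049·0.01 = 0 + j10.49 Ω
  C: Z = 1/(jωC) = -j/(ω·C) = 0 - j7008 Ω
Step 3 — Series combination: Z_total = R + L + C = 40.7 - j6997 Ω = 6997∠-89.7° Ω.
Step 4 — Source phasor: V = 24∠173.0° V = -23.82 + j2.925 V.
Step 5 — Current: I = V / Z = -0.0004378 - j0.003402 A = 0.00343∠-97.3° A.
Step 6 — Complex power: S = V·I* = 0.0004788 - j0.08232 VA.
Step 7 — Real power: P = Re(S) = 0.0004788 W.
Step 8 — Reactive power: Q = Im(S) = -0.08232 VAR.
Step 9 — Apparent power: |S| = 0.08232 VA.
Step 10 — Power factor: PF = P/|S| = 0.005817 (leading).

(a) P = 0.0004788 W  (b) Q = -0.08232 VAR  (c) S = 0.08232 VA  (d) PF = 0.005817 (leading)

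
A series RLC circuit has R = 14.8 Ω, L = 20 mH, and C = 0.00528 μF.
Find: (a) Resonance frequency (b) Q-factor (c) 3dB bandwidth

Step 1 — Resonance: ω₀ = 1/√(LC) = 1/√(0.02·5.28e-09) = 9.731e+04 rad/s.
Step 2 — f₀ = ω₀/(2π) = 1.549e+04 Hz.
Step 3 — Series Q: Q = ω₀L/R = 9.731e+04·0.02/14.8 = 131.5.
Step 4 — Bandwidth: Δω = ω₀/Q = 740 rad/s; BW = Δω/(2π) = 117.8 Hz.

(a) f₀ = 1.549e+04 Hz  (b) Q = 131.5  (c) BW = 117.8 Hz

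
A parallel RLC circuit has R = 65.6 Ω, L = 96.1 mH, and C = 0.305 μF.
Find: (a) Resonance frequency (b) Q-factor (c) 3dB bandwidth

Step 1 — Resonance: ω₀ = 1/√(LC) = 1/√(0.0961·3.05e-07) = 5841 rad/s.
Step 2 — f₀ = ω₀/(2π) = 929.6 Hz.
Step 3 — Parallel Q: Q = R/(ω₀L) = 65.6/(5841·0.0961) = 0.1169.
Step 4 — Bandwidth: Δω = ω₀/Q = 4.998e+04 rad/s; BW = Δω/(2π) = 7955 Hz.

(a) f₀ = 929.6 Hz  (b) Q = 0.1169  (c) BW = 7955 Hz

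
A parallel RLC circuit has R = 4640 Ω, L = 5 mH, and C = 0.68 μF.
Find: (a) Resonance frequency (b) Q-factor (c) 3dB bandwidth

Step 1 — Resonance: ω₀ = 1/√(LC) = 1/√(0.005·6.8e-07) = 1.715e+04 rad/s.
Step 2 — f₀ = ω₀/(2π) = 2729 Hz.
Step 3 — Parallel Q: Q = R/(ω₀L) = 4640/(1.715e+04·0.005) = 54.11.
Step 4 — Bandwidth: Δω = ω₀/Q = 316.9 rad/s; BW = Δω/(2π) = 50.44 Hz.

(a) f₀ = 2729 Hz  (b) Q = 54.11  (c) BW = 50.44 Hz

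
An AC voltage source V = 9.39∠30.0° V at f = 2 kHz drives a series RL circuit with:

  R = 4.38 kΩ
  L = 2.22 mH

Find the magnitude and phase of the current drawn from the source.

Step 1 — Angular frequency: ω = 2π·f = 2π·2000 = 1.257e+04 rad/s.
Step 2 — Component impedances:
  R: Z = R = 4380 Ω
  L: Z = jωL = j·1.257e+04·0.00222 = 0 + j27.9 Ω
Step 3 — Series combination: Z_total = R + L = 4380 + j27.9 Ω = 4380∠0.4° Ω.
Step 4 — Source phasor: V = 9.39∠30.0° V = 8.132 + j4.695 V.
Step 5 — Ohm's law: I = V / Z_total = (8.132 + j4.695) / (4380 + j27.9) = 0.001863 + j0.00106 A.
Step 6 — Convert to polar: |I| = 0.002144 A, ∠I = 29.6°.

I = 0.002144∠29.6° A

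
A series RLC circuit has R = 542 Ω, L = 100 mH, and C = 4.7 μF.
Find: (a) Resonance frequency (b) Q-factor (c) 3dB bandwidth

Step 1 — Resonance: ω₀ = 1/√(LC) = 1/√(0.1·4.7e-06) = 1459 rad/s.
Step 2 — f₀ = ω₀/(2π) = 232.2 Hz.
Step 3 — Series Q: Q = ω₀L/R = 1459·0.1/542 = 0.2691.
Step 4 — Bandwidth: Δω = ω₀/Q = 5420 rad/s; BW = Δω/(2π) = 862.6 Hz.

(a) f₀ = 232.2 Hz  (b) Q = 0.2691  (c) BW = 862.6 Hz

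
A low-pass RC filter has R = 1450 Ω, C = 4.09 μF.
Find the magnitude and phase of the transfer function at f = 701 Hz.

Step 1 — Angular frequency: ω = 2π·701 = 4405 rad/s.
Step 2 — Transfer function: H(jω) = 1/(1 + jωRC).
Step 3 — Denominator: 1 + jωRC = 1 + j·4405·1450·4.09e-06 = 1 + j26.12.
Step 4 — H = 0.001463 - j0.03823.
Step 5 — Magnitude: |H| = 0.03826 (-28.3 dB); phase: φ = -87.8°.

|H| = 0.03826 (-28.3 dB), φ = -87.8°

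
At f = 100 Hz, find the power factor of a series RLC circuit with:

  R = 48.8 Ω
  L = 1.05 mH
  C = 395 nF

Step 1 — Angular frequency: ω = 2π·f = 2π·100 = 628.3 rad/s.
Step 2 — Component impedances:
  R: Z = R = 48.8 Ω
  L: Z = jωL = j·628.3·0.00105 = 0 + j0.6597 Ω
  C: Z = 1/(jωC) = -j/(ω·C) = 0 - j4029 Ω
Step 3 — Series combination: Z_total = R + L + C = 48.8 - j4029 Ω = 4029∠-89.3° Ω.
Step 4 — Power factor: PF = cos(φ) = Re(Z)/|Z| = 48.8/4029 = 0.01211.
Step 5 — Type: Im(Z) = -4029 ⇒ leading (phase φ = -89.3°).

PF = 0.01211 (leading, φ = -89.3°)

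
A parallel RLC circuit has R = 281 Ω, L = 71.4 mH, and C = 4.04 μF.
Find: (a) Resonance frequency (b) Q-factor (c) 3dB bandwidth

Step 1 — Resonance: ω₀ = 1/√(LC) = 1/√(0.0714·4.04e-06) = 1862 rad/s.
Step 2 — f₀ = ω₀/(2π) = 296.3 Hz.
Step 3 — Parallel Q: Q = R/(ω₀L) = 281/(1862·0.0714) = 2.114.
Step 4 — Bandwidth: Δω = ω₀/Q = 880.9 rad/s; BW = Δω/(2π) = 140.2 Hz.

(a) f₀ = 296.3 Hz  (b) Q = 2.114  (c) BW = 140.2 Hz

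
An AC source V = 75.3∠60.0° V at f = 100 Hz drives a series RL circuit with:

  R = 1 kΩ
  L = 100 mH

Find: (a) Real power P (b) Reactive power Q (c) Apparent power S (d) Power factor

Step 1 — Angular frequency: ω = 2π·f = 2π·100 = 628.3 rad/s.
Step 2 — Component impedances:
  R: Z = R = 1000 Ω
  L: Z = jωL = j·628.3·0.1 = 0 + j62.83 Ω
Step 3 — Series combination: Z_total = R + L = 1000 + j62.83 Ω = 1002∠3.6° Ω.
Step 4 — Source phasor: V = 75.3∠60.0° V = 37.65 + j65.21 V.
Step 5 — Current: I = V / Z = 0.04158 + j0.0626 A = 0.07515∠56.4° A.
Step 6 — Complex power: S = V·I* = 5.648 + j0.3549 VA.
Step 7 — Real power: P = Re(S) = 5.648 W.
Step 8 — Reactive power: Q = Im(S) = 0.3549 VAR.
Step 9 — Apparent power: |S| = 5.659 VA.
Step 10 — Power factor: PF = P/|S| = 0.998 (lagging).

(a) P = 5.648 W  (b) Q = 0.3549 VAR  (c) S = 5.659 VA  (d) PF = 0.998 (lagging)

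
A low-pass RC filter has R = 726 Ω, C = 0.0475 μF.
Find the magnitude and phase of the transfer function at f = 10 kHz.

Step 1 — Angular frequency: ω = 2π·1e+04 = 6.283e+04 rad/s.
Step 2 — Transfer function: H(jω) = 1/(1 + jωRC).
Step 3 — Denominator: 1 + jωRC = 1 + j·6.283e+04·726·4.75e-08 = 1 + j2.167.
Step 4 — H = 0.1756 - j0.3805.
Step 5 — Magnitude: |H| = 0.419 (-7.6 dB); phase: φ = -65.2°.

|H| = 0.419 (-7.6 dB), φ = -65.2°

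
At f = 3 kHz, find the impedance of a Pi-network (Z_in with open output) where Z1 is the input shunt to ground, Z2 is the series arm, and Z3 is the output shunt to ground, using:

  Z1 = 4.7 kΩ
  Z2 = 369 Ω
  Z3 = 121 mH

Step 1 — Angular frequency: ω = 2π·f = 2π·3000 = 1.885e+04 rad/s.
Step 2 — Component impedances:
  Z1: Z = R = 4700 Ω
  Z2: Z = R = 369 Ω
  Z3: Z = jωL = j·1.885e+04·0.121 = 0 + j2281 Ω
Step 3 — With open output, the series arm Z2 and the output shunt Z3 appear in series to ground: Z2 + Z3 = 369 + j2281 Ω.
Step 4 — Parallel with input shunt Z1: Z_in = Z1 || (Z2 + Z3) = 1076 + j1631 Ω = 1954∠56.6° Ω.

Z = 1076 + j1631 Ω = 1954∠56.6° Ω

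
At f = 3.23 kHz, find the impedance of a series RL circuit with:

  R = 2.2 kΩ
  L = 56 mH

Step 1 — Angular frequency: ω = 2π·f = 2π·3230 = 2.029e+04 rad/s.
Step 2 — Component impedances:
  R: Z = R = 2200 Ω
  L: Z = jωL = j·2.029e+04·0.056 = 0 + j1137 Ω
Step 3 — Series combination: Z_total = R + L = 2200 + j1137 Ω = 2476∠27.3° Ω.

Z = 2200 + j1137 Ω = 2476∠27.3° Ω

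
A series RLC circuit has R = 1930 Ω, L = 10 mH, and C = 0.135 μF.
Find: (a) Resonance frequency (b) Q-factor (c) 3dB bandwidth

Step 1 — Resonance: ω₀ = 1/√(LC) = 1/√(0.01·1.35e-07) = 2.722e+04 rad/s.
Step 2 — f₀ = ω₀/(2π) = 4332 Hz.
Step 3 — Series Q: Q = ω₀L/R = 2.722e+04·0.01/1930 = 0.141.
Step 4 — Bandwidth: Δω = ω₀/Q = 1.93e+05 rad/s; BW = Δω/(2π) = 3.072e+04 Hz.

(a) f₀ = 4332 Hz  (b) Q = 0.141  (c) BW = 3.072e+04 Hz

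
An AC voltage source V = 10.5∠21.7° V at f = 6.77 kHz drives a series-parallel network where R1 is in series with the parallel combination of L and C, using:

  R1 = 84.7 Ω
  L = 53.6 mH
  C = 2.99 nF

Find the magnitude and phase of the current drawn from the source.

Step 1 — Angular frequency: ω = 2π·f = 2π·6770 = 4.254e+04 rad/s.
Step 2 — Component impedances:
  R1: Z = R = 84.7 Ω
  L: Z = jωL = j·4.254e+04·0.0536 = 0 + j2280 Ω
  C: Z = 1/(jωC) = -j/(ω·C) = 0 - j7862 Ω
Step 3 — Parallel branch: L || C = 1/(1/L + 1/C) = 0 + j3211 Ω.
Step 4 — Series with R1: Z_total = R1 + (L || C) = 84.7 + j3211 Ω = 3212∠88.5° Ω.
Step 5 — Source phasor: V = 10.5∠21.7° V = 9.756 + j3.882 V.
Step 6 — Ohm's law: I = V / Z_total = (9.756 + j3.882) / (84.7 + j3211) = 0.001288 - j0.003004 A.
Step 7 — Convert to polar: |I| = 0.003269 A, ∠I = -66.8°.

I = 0.003269∠-66.8° A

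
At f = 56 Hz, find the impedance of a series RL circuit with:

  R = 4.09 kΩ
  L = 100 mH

Step 1 — Angular frequency: ω = 2π·f = 2π·56 = 351.9 rad/s.
Step 2 — Component impedances:
  R: Z = R = 4090 Ω
  L: Z = jωL = j·351.9·0.1 = 0 + j35.19 Ω
Step 3 — Series combination: Z_total = R + L = 4090 + j35.19 Ω = 4090∠0.5° Ω.

Z = 4090 + j35.19 Ω = 4090∠0.5° Ω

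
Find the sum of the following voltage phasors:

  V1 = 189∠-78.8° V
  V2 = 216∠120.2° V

Step 1 — Convert each phasor to rectangular form:
  V1 = 189·(cos(-78.8°) + j·sin(-78.8°)) = 36.71 - j185.4 V
  V2 = 216·(cos(120.2°) + j·sin(120.2°)) = -108.7 + j186.7 V
Step 2 — Sum components: V_total = -71.94 + j1.283 V.
Step 3 — Convert to polar: |V_total| = 71.95 V, ∠V_total = 179.0°.

V_total = 71.95∠179.0° V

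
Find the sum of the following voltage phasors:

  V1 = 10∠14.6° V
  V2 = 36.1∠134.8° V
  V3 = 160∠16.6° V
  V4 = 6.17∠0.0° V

Step 1 — Convert each phasor to rectangular form:
  V1 = 10·(cos(14.6°) + j·sin(14.6°)) = 9.677 + j2.521 V
  V2 = 36.1·(cos(134.8°) + j·sin(134.8°)) = -25.44 + j25.62 V
  V3 = 160·(cos(16.6°) + j·sin(16.6°)) = 153.3 + j45.71 V
  V4 = 6.17·(cos(0.0°) + j·sin(0.0°)) = 6.17 V
Step 2 — Sum components: V_total = 143.7 + j73.85 V.
Step 3 — Convert to polar: |V_total| = 161.6 V, ∠V_total = 27.2°.

V_total = 161.6∠27.2° V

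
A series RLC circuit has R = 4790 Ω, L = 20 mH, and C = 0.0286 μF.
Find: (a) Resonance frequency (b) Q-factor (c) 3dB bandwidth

Step 1 — Resonance condition Im(Z)=0 gives ω₀ = 1/√(LC).
Step 2 — ω₀ = 1/√(0.02·2.86e-08) = 4.181e+04 rad/s.
Step 3 — f₀ = ω₀/(2π) = 6655 Hz.
Step 4 — Series Q: Q = ω₀L/R = 4.181e+04·0.02/4790 = 0.1746.
Step 5 — 3dB bandwidth: Δω = ω₀/Q = 2.395e+05 rad/s; BW = Δω/(2π) = 3.812e+04 Hz.

(a) f₀ = 6655 Hz  (b) Q = 0.1746  (c) BW = 3.812e+04 Hz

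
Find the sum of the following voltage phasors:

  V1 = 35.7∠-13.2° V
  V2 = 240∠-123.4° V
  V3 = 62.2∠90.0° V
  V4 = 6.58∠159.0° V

Step 1 — Convert each phasor to rectangular form:
  V1 = 35.7·(cos(-13.2°) + j·sin(-13.2°)) = 34.76 - j8.152 V
  V2 = 240·(cos(-123.4°) + j·sin(-123.4°)) = -132.1 - j200.4 V
  V3 = 62.2·(cos(90.0°) + j·sin(90.0°)) = 0 + j62.2 V
  V4 = 6.58·(cos(159.0°) + j·sin(159.0°)) = -6.143 + j2.358 V
Step 2 — Sum components: V_total = -103.5 - j144 V.
Step 3 — Convert to polar: |V_total| = 177.3 V, ∠V_total = -125.7°.

V_total = 177.3∠-125.7° V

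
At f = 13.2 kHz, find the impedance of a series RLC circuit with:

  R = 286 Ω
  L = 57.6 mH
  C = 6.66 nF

Step 1 — Angular frequency: ω = 2π·f = 2π·1.32e+04 = 8.294e+04 rad/s.
Step 2 — Component impedances:
  R: Z = R = 286 Ω
  L: Z = jωL = j·8.294e+04·0.0576 = 0 + j4777 Ω
  C: Z = 1/(jωC) = -j/(ω·C) = 0 - j1810 Ω
Step 3 — Series combination: Z_total = R + L + C = 286 + j2967 Ω = 2981∠84.5° Ω.

Z = 286 + j2967 Ω = 2981∠84.5° Ω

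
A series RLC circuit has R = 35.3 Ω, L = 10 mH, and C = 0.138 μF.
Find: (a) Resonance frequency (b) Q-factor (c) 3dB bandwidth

Step 1 — Resonance: ω₀ = 1/√(LC) = 1/√(0.01·1.38e-07) = 2.692e+04 rad/s.
Step 2 — f₀ = ω₀/(2π) = 4284 Hz.
Step 3 — Series Q: Q = ω₀L/R = 2.692e+04·0.01/35.3 = 7.626.
Step 4 — Bandwidth: Δω = ω₀/Q = 3530 rad/s; BW = Δω/(2π) = 561.8 Hz.

(a) f₀ = 4284 Hz  (b) Q = 7.626  (c) BW = 561.8 Hz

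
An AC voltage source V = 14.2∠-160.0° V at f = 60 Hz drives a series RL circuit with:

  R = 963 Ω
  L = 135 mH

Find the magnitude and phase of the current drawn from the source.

Step 1 — Angular frequency: ω = 2π·f = 2π·60 = 377 rad/s.
Step 2 — Component impedances:
  R: Z = R = 963 Ω
  L: Z = jωL = j·377·0.135 = 0 + j50.89 Ω
Step 3 — Series combination: Z_total = R + L = 963 + j50.89 Ω = 964.3∠3.0° Ω.
Step 4 — Source phasor: V = 14.2∠-160.0° V = -13.34 - j4.857 V.
Step 5 — Ohm's law: I = V / Z_total = (-13.34 - j4.857) / (963 + j50.89) = -0.01408 - j0.004299 A.
Step 6 — Convert to polar: |I| = 0.01473 A, ∠I = -163.0°.

I = 0.01473∠-163.0° A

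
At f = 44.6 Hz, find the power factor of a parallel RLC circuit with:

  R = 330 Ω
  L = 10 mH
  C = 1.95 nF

Step 1 — Angular frequency: ω = 2π·f = 2π·44.6 = 280.2 rad/s.
Step 2 — Component impedances:
  R: Z = R = 330 Ω
  L: Z = jωL = j·280.2·0.01 = 0 + j2.802 Ω
  C: Z = 1/(jωC) = -j/(ω·C) = 0 - j1.83e+06 Ω
Step 3 — Parallel combination: 1/Z_total = 1/R + 1/L + 1/C; Z_total = 0.02379 + j2.802 Ω = 2.802∠89.5° Ω.
Step 4 — Power factor: PF = cos(φ) = Re(Z)/|Z| = 0.023795/2.8022 = 0.008492.
Step 5 — Type: Im(Z) = 2.802 ⇒ lagging (phase φ = 89.5°).

PF = 0.008492 (lagging, φ = 89.5°)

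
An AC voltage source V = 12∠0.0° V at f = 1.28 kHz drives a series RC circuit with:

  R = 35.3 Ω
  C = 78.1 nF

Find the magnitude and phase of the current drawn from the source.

Step 1 — Angular frequency: ω = 2π·f = 2π·1280 = 8042 rad/s.
Step 2 — Component impedances:
  R: Z = R = 35.3 Ω
  C: Z = 1/(jωC) = -j/(ω·C) = 0 - j1592 Ω
Step 3 — Series combination: Z_total = R + C = 35.3 - j1592 Ω = 1592∠-88.7° Ω.
Step 4 — Source phasor: V = 12∠0.0° V = 12 V.
Step 5 — Ohm's law: I = V / Z_total = (12) / (35.3 - j1592) = 0.000167 + j0.007534 A.
Step 6 — Convert to polar: |I| = 0.007536 A, ∠I = 88.7°.

I = 0.007536∠88.7° A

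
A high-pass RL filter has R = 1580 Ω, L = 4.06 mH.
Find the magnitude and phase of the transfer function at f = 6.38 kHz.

Step 1 — Angular frequency: ω = 2π·6380 = 4.009e+04 rad/s.
Step 2 — Transfer function: H(jω) = jωL/(R + jωL).
Step 3 — Numerator jωL = j·162.8; denominator R + jωL = 1580 + j162.8.
Step 4 — H = 0.0105 + j0.1019.
Step 5 — Magnitude: |H| = 0.1025 (-19.8 dB); phase: φ = 84.1°.

|H| = 0.1025 (-19.8 dB), φ = 84.1°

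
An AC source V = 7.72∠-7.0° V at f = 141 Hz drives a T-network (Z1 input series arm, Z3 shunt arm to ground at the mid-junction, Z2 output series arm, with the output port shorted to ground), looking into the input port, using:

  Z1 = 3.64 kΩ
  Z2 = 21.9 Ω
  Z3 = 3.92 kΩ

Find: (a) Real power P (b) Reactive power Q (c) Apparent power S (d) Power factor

Step 1 — Angular frequency: ω = 2π·f = 2π·141 = 885.9 rad/s.
Step 2 — Component impedances:
  Z1: Z = R = 3640 Ω
  Z2: Z = R = 21.9 Ω
  Z3: Z = R = 3920 Ω
Step 3 — With the output port shorted to ground, the output series arm Z2 runs from the junction to ground; the shunt arm Z3 also runs from the junction to ground. They appear in parallel: Z3 || Z2 = 21.78 Ω.
Step 4 — Series with input arm Z1: Z_in = Z1 + (Z3 || Z2) = 3662 Ω = 3662∠0.0° Ω.
Step 5 — Source phasor: V = 7.72∠-7.0° V = 7.662 - j0.9408 V.
Step 6 — Current: I = V / Z = 0.002093 - j0.0002569 A = 0.002108∠-7.0° A.
Step 7 — Complex power: S = V·I* = 0.01628 VA.
Step 8 — Real power: P = Re(S) = 0.01628 W.
Step 9 — Reactive power: Q = Im(S) = 0 VAR.
Step 10 — Apparent power: |S| = 0.01628 VA.
Step 11 — Power factor: PF = P/|S| = 1 (unity).

(a) P = 0.01628 W  (b) Q = 0 VAR  (c) S = 0.01628 VA  (d) PF = 1 (unity)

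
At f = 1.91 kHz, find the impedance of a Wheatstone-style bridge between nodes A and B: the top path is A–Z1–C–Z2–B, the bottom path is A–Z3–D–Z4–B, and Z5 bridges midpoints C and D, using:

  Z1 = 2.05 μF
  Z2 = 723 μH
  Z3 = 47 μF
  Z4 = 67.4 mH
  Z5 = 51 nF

Step 1 — Angular frequency: ω = 2π·f = 2π·1910 = 1.2e+04 rad/s.
Step 2 — Component impedances:
  Z1: Z = 1/(jωC) = -j/(ω·C) = 0 - j40.65 Ω
  Z2: Z = jωL = j·1.2e+04·0.000723 = 0 + j8.677 Ω
  Z3: Z = 1/(jωC) = -j/(ω·C) = 0 - j1.773 Ω
  Z4: Z = jωL = j·1.2e+04·0.0674 = 0 + j808.9 Ω
  Z5: Z = 1/(jωC) = -j/(ω·C) = 0 - j1634 Ω
Step 3 — Bridge requires nodal analysis (the Z5 bridge couples midpoints C and D, so the two paths cannot be reduced to a simple series/parallel combination). Setting node B to ground and injecting 1 A at node A, the 3-node admittance system at A, C, D solves to V_A = Z_AB = 0 - j32.22 Ω = 32.22∠-90.0° Ω.

Z = 0 - j32.22 Ω = 32.22∠-90.0° Ω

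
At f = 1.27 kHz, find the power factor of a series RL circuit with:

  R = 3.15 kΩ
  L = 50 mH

Step 1 — Angular frequency: ω = 2π·f = 2π·1270 = 7980 rad/s.
Step 2 — Component impedances:
  R: Z = R = 3150 Ω
  L: Z = jωL = j·7980·0.05 = 0 + j399 Ω
Step 3 — Series combination: Z_total = R + L = 3150 + j399 Ω = 3175∠7.2° Ω.
Step 4 — Power factor: PF = cos(φ) = Re(Z)/|Z| = 3150/3175 = 0.9921.
Step 5 — Type: Im(Z) = 399 ⇒ lagging (phase φ = 7.2°).

PF = 0.9921 (lagging, φ = 7.2°)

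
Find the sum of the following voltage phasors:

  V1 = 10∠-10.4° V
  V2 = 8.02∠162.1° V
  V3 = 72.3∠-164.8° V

Step 1 — Convert each phasor to rectangular form:
  V1 = 10·(cos(-10.4°) + j·sin(-10.4°)) = 9.836 - j1.805 V
  V2 = 8.02·(cos(162.1°) + j·sin(162.1°)) = -7.632 + j2.465 V
  V3 = 72.3·(cos(-164.8°) + j·sin(-164.8°)) = -69.77 - j18.96 V
Step 2 — Sum components: V_total = -67.57 - j18.3 V.
Step 3 — Convert to polar: |V_total| = 70 V, ∠V_total = -164.8°.

V_total = 70∠-164.8° V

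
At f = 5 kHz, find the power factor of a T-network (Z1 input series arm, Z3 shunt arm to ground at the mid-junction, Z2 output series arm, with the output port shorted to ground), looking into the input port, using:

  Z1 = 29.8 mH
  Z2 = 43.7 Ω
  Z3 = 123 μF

Step 1 — Angular frequency: ω = 2π·f = 2π·5000 = 3.142e+04 rad/s.
Step 2 — Component impedances:
  Z1: Z = jωL = j·3.142e+04·0.0298 = 0 + j936.2 Ω
  Z2: Z = R = 43.7 Ω
  Z3: Z = 1/(jωC) = -j/(ω·C) = 0 - j0.2588 Ω
Step 3 — With the output port shorted to ground, the output series arm Z2 runs from the junction to ground; the shunt arm Z3 also runs from the junction to ground. They appear in parallel: Z3 || Z2 = 0.001532 - j0.2588 Ω.
Step 4 — Series with input arm Z1: Z_in = Z1 + (Z3 || Z2) = 0.001532 + j935.9 Ω = 935.9∠90.0° Ω.
Step 5 — Power factor: PF = cos(φ) = Re(Z)/|Z| = 0.001532/935.9 = 1.637e-06.
Step 6 — Type: Im(Z) = 935.9 ⇒ lagging (phase φ = 90.0°).

PF = 1.637e-06 (lagging, φ = 90.0°)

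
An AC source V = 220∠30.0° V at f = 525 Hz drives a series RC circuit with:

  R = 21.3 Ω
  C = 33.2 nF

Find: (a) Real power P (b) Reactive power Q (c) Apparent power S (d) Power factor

Step 1 — Angular frequency: ω = 2π·f = 2π·525 = 3299 rad/s.
Step 2 — Component impedances:
  R: Z = R = 21.3 Ω
  C: Z = 1/(jωC) = -j/(ω·C) = 0 - j9131 Ω
Step 3 — Series combination: Z_total = R + C = 21.3 - j9131 Ω = 9131∠-89.9° Ω.
Step 4 — Source phasor: V = 220∠30.0° V = 190.5 + j110 V.
Step 5 — Current: I = V / Z = -0.012 + j0.02089 A = 0.02409∠119.9° A.
Step 6 — Complex power: S = V·I* = 0.01236 - j5.301 VA.
Step 7 — Real power: P = Re(S) = 0.01236 W.
Step 8 — Reactive power: Q = Im(S) = -5.301 VAR.
Step 9 — Apparent power: |S| = 5.301 VA.
Step 10 — Power factor: PF = P/|S| = 0.002333 (leading).

(a) P = 0.01236 W  (b) Q = -5.301 VAR  (c) S = 5.301 VA  (d) PF = 0.002333 (leading)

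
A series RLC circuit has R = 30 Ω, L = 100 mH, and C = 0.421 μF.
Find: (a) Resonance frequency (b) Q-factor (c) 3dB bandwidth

Step 1 — Resonance condition Im(Z)=0 gives ω₀ = 1/√(LC).
Step 2 — ω₀ = 1/√(0.1·4.21e-07) = 4874 rad/s.
Step 3 — f₀ = ω₀/(2π) = 775.7 Hz.
Step 4 — Series Q: Q = ω₀L/R = 4874·0.1/30 = 16.25.
Step 5 — 3dB bandwidth: Δω = ω₀/Q = 300 rad/s; BW = Δω/(2π) = 47.75 Hz.

(a) f₀ = 775.7 Hz  (b) Q = 16.25  (c) BW = 47.75 Hz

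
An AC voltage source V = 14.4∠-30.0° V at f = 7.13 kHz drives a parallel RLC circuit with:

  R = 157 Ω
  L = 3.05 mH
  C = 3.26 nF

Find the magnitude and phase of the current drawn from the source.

Step 1 — Angular frequency: ω = 2π·f = 2π·7130 = 4.48e+04 rad/s.
Step 2 — Component impedances:
  R: Z = R = 157 Ω
  L: Z = jωL = j·4.48e+04·0.00305 = 0 + j136.6 Ω
  C: Z = 1/(jωC) = -j/(ω·C) = 0 - j6847 Ω
Step 3 — Parallel combination: 1/Z_total = 1/R + 1/L + 1/C; Z_total = 69.22 + j77.95 Ω = 104.2∠48.4° Ω.
Step 4 — Source phasor: V = 14.4∠-30.0° V = 12.47 - j7.2 V.
Step 5 — Ohm's law: I = V / Z_total = (12.47 - j7.2) / (69.22 + j77.95) = 0.02779 - j0.1353 A.
Step 6 — Convert to polar: |I| = 0.1381 A, ∠I = -78.4°.

I = 0.1381∠-78.4° A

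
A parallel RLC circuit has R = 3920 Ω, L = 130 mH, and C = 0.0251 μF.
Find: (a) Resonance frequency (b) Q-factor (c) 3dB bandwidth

Step 1 — Resonance: ω₀ = 1/√(LC) = 1/√(0.13·2.51e-08) = 1.751e+04 rad/s.
Step 2 — f₀ = ω₀/(2π) = 2786 Hz.
Step 3 — Parallel Q: Q = R/(ω₀L) = 3920/(1.751e+04·0.13) = 1.722.
Step 4 — Bandwidth: Δω = ω₀/Q = 1.016e+04 rad/s; BW = Δω/(2π) = 1618 Hz.

(a) f₀ = 2786 Hz  (b) Q = 1.722  (c) BW = 1618 Hz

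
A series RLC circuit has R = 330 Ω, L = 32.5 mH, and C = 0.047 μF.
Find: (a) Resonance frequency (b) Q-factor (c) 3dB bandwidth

Step 1 — Resonance condition Im(Z)=0 gives ω₀ = 1/√(LC).
Step 2 — ω₀ = 1/√(0.0325·4.7e-08) = 2.559e+04 rad/s.
Step 3 — f₀ = ω₀/(2π) = 4072 Hz.
Step 4 — Series Q: Q = ω₀L/R = 2.559e+04·0.0325/330 = 2.52.
Step 5 — 3dB bandwidth: Δω = ω₀/Q = 1.015e+04 rad/s; BW = Δω/(2π) = 1616 Hz.

(a) f₀ = 4072 Hz  (b) Q = 2.52  (c) BW = 1616 Hz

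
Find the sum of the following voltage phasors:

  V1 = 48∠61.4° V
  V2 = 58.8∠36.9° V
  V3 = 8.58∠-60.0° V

Step 1 — Convert each phasor to rectangular form:
  V1 = 48·(cos(61.4°) + j·sin(61.4°)) = 22.98 + j42.14 V
  V2 = 58.8·(cos(36.9°) + j·sin(36.9°)) = 47.02 + j35.3 V
  V3 = 8.58·(cos(-60.0°) + j·sin(-60.0°)) = 4.29 - j7.43 V
Step 2 — Sum components: V_total = 74.29 + j70.02 V.
Step 3 — Convert to polar: |V_total| = 102.1 V, ∠V_total = 43.3°.

V_total = 102.1∠43.3° V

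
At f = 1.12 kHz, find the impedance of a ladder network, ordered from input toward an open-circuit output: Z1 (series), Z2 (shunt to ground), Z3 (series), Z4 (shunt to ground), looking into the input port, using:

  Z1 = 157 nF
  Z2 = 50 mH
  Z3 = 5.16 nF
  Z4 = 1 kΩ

Step 1 — Angular frequency: ω = 2π·f = 2π·1120 = 7037 rad/s.
Step 2 — Component impedances:
  Z1: Z = 1/(jωC) = -j/(ω·C) = 0 - j905.1 Ω
  Z2: Z = jωL = j·7037·0.05 = 0 + j351.9 Ω
  Z3: Z = 1/(jωC) = -j/(ω·C) = 0 - j2.754e+04 Ω
  Z4: Z = R = 1000 Ω
Step 3 — Ladder network (open output): work backward from the far end, alternating series and parallel combinations. Z_in = 0.1673 - j548.7 Ω = 548.7∠-90.0° Ω.

Z = 0.1673 - j548.7 Ω = 548.7∠-90.0° Ω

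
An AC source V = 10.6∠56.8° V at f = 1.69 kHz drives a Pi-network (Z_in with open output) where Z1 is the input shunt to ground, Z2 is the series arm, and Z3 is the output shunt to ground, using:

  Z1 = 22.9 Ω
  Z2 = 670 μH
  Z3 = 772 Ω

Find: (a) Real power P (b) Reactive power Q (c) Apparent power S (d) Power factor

Step 1 — Angular frequency: ω = 2π·f = 2π·1690 = 1.062e+04 rad/s.
Step 2 — Component impedances:
  Z1: Z = R = 22.9 Ω
  Z2: Z = jωL = j·1.062e+04·0.00067 = 0 + j7.114 Ω
  Z3: Z = R = 772 Ω
Step 3 — With open output, the series arm Z2 and the output shunt Z3 appear in series to ground: Z2 + Z3 = 772 + j7.114 Ω.
Step 4 — Parallel with input shunt Z1: Z_in = Z1 || (Z2 + Z3) = 22.24 + j0.005904 Ω = 22.24∠0.0° Ω.
Step 5 — Source phasor: V = 10.6∠56.8° V = 5.804 + j8.87 V.
Step 6 — Current: I = V / Z = 0.2611 + j0.3987 A = 0.4766∠56.8° A.
Step 7 — Complex power: S = V·I* = 5.052 + j0.001341 VA.
Step 8 — Real power: P = Re(S) = 5.052 W.
Step 9 — Reactive power: Q = Im(S) = 0.001341 VAR.
Step 10 — Apparent power: |S| = 5.052 VA.
Step 11 — Power factor: PF = P/|S| = 1 (lagging).

(a) P = 5.052 W  (b) Q = 0.001341 VAR  (c) S = 5.052 VA  (d) PF = 1 (lagging)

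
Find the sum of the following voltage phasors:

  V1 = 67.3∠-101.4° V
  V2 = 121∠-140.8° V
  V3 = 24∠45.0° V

Step 1 — Convert each phasor to rectangular form:
  V1 = 67.3·(cos(-101.4°) + j·sin(-101.4°)) = -13.3 - j65.97 V
  V2 = 121·(cos(-140.8°) + j·sin(-140.8°)) = -93.77 - j76.48 V
  V3 = 24·(cos(45.0°) + j·sin(45.0°)) = 16.97 + j16.97 V
Step 2 — Sum components: V_total = -90.1 - j125.5 V.
Step 3 — Convert to polar: |V_total| = 154.5 V, ∠V_total = -125.7°.

V_total = 154.5∠-125.7° V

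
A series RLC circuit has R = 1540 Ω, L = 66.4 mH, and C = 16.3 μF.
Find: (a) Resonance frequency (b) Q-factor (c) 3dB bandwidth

Step 1 — Resonance condition Im(Z)=0 gives ω₀ = 1/√(LC).
Step 2 — ω₀ = 1/√(0.0664·1.63e-05) = 961.2 rad/s.
Step 3 — f₀ = ω₀/(2π) = 153 Hz.
Step 4 — Series Q: Q = ω₀L/R = 961.2·0.0664/1540 = 0.04144.
Step 5 — 3dB bandwidth: Δω = ω₀/Q = 2.319e+04 rad/s; BW = Δω/(2π) = 3691 Hz.

(a) f₀ = 153 Hz  (b) Q = 0.04144  (c) BW = 3691 Hz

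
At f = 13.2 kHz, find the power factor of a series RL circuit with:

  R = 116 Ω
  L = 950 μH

Step 1 — Angular frequency: ω = 2π·f = 2π·1.32e+04 = 8.294e+04 rad/s.
Step 2 — Component impedances:
  R: Z = R = 116 Ω
  L: Z = jωL = j·8.294e+04·0.00095 = 0 + j78.79 Ω
Step 3 — Series combination: Z_total = R + L = 116 + j78.79 Ω = 140.2∠34.2° Ω.
Step 4 — Power factor: PF = cos(φ) = Re(Z)/|Z| = 116/140.23 = 0.8272.
Step 5 — Type: Im(Z) = 78.79 ⇒ lagging (phase φ = 34.2°).

PF = 0.8272 (lagging, φ = 34.2°)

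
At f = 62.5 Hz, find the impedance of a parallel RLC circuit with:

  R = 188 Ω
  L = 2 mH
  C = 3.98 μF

Step 1 — Angular frequency: ω = 2π·f = 2π·62.5 = 392.7 rad/s.
Step 2 — Component impedances:
  R: Z = R = 188 Ω
  L: Z = jωL = j·392.7·0.002 = 0 + j0.7854 Ω
  C: Z = 1/(jωC) = -j/(ω·C) = 0 - j639.8 Ω
Step 3 — Parallel combination: 1/Z_total = 1/R + 1/L + 1/C; Z_total = 0.003289 + j0.7863 Ω = 0.7864∠89.8° Ω.

Z = 0.003289 + j0.7863 Ω = 0.7864∠89.8° Ω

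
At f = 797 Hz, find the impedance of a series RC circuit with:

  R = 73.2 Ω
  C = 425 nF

Step 1 — Angular frequency: ω = 2π·f = 2π·797 = 5008 rad/s.
Step 2 — Component impedances:
  R: Z = R = 73.2 Ω
  C: Z = 1/(jωC) = -j/(ω·C) = 0 - j469.9 Ω
Step 3 — Series combination: Z_total = R + C = 73.2 - j469.9 Ω = 475.5∠-81.1° Ω.

Z = 73.2 - j469.9 Ω = 475.5∠-81.1° Ω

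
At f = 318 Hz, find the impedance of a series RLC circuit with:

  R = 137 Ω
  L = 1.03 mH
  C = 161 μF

Step 1 — Angular frequency: ω = 2π·f = 2π·318 = 1998 rad/s.
Step 2 — Component impedances:
  R: Z = R = 137 Ω
  L: Z = jωL = j·1998·0.00103 = 0 + j2.058 Ω
  C: Z = 1/(jωC) = -j/(ω·C) = 0 - j3.109 Ω
Step 3 — Series combination: Z_total = R + L + C = 137 - j1.051 Ω = 137∠-0.4° Ω.

Z = 137 - j1.051 Ω = 137∠-0.4° Ω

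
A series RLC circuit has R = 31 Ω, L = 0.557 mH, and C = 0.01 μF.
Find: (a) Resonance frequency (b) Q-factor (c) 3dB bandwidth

Step 1 — Resonance: ω₀ = 1/√(LC) = 1/√(0.000557·1e-08) = 4.237e+05 rad/s.
Step 2 — f₀ = ω₀/(2π) = 6.744e+04 Hz.
Step 3 — Series Q: Q = ω₀L/R = 4.237e+05·0.000557/31 = 7.613.
Step 4 — Bandwidth: Δω = ω₀/Q = 5.566e+04 rad/s; BW = Δω/(2π) = 8858 Hz.

(a) f₀ = 6.744e+04 Hz  (b) Q = 7.613  (c) BW = 8858 Hz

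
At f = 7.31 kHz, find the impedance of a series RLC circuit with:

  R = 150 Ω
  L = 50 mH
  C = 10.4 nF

Step 1 — Angular frequency: ω = 2π·f = 2π·7310 = 4.593e+04 rad/s.
Step 2 — Component impedances:
  R: Z = R = 150 Ω
  L: Z = jωL = j·4.593e+04·0.05 = 0 + j2297 Ω
  C: Z = 1/(jωC) = -j/(ω·C) = 0 - j2093 Ω
Step 3 — Series combination: Z_total = R + L + C = 150 + j203 Ω = 252.4∠53.5° Ω.

Z = 150 + j203 Ω = 252.4∠53.5° Ω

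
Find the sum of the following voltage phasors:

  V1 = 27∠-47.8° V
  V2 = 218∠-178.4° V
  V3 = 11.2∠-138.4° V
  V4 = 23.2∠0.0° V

Step 1 — Convert each phasor to rectangular form:
  V1 = 27·(cos(-47.8°) + j·sin(-47.8°)) = 18.14 - j20 V
  V2 = 218·(cos(-178.4°) + j·sin(-178.4°)) = -217.9 - j6.087 V
  V3 = 11.2·(cos(-138.4°) + j·sin(-138.4°)) = -8.375 - j7.436 V
  V4 = 23.2·(cos(0.0°) + j·sin(0.0°)) = 23.2 V
Step 2 — Sum components: V_total = -185 - j33.52 V.
Step 3 — Convert to polar: |V_total| = 188 V, ∠V_total = -169.7°.

V_total = 188∠-169.7° V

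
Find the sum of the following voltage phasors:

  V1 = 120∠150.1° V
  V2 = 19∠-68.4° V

Step 1 — Convert each phasor to rectangular form:
  V1 = 120·(cos(150.1°) + j·sin(150.1°)) = -104 + j59.82 V
  V2 = 19·(cos(-68.4°) + j·sin(-68.4°)) = 6.994 - j17.67 V
Step 2 — Sum components: V_total = -97.03 + j42.15 V.
Step 3 — Convert to polar: |V_total| = 105.8 V, ∠V_total = 156.5°.

V_total = 105.8∠156.5° V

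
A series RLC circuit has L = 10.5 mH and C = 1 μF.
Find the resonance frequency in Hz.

Step 1 — Resonance condition Im(Z)=0 gives ω₀ = 1/√(LC).
Step 2 — ω₀ = 1/√(0.0105·1e-06) = 9759 rad/s.
Step 3 — f₀ = ω₀/(2π) = 1553 Hz.

f₀ = 1553 Hz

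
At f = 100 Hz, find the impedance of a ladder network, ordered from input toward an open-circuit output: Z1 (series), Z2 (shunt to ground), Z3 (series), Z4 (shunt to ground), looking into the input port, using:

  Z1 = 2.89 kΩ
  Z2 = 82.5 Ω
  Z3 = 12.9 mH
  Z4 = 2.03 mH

Step 1 — Angular frequency: ω = 2π·f = 2π·100 = 628.3 rad/s.
Step 2 — Component impedances:
  Z1: Z = R = 2890 Ω
  Z2: Z = R = 82.5 Ω
  Z3: Z = jωL = j·628.3·0.0129 = 0 + j8.105 Ω
  Z4: Z = jωL = j·628.3·0.00203 = 0 + j1.275 Ω
Step 3 — Ladder network (open output): work backward from the far end, alternating series and parallel combinations. Z_in = 2891 + j9.261 Ω = 2891∠0.2° Ω.

Z = 2891 + j9.261 Ω = 2891∠0.2° Ω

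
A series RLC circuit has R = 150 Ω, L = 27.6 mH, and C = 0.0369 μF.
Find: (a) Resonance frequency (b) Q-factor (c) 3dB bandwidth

Step 1 — Resonance: ω₀ = 1/√(LC) = 1/√(0.0276·3.69e-08) = 3.134e+04 rad/s.
Step 2 — f₀ = ω₀/(2π) = 4987 Hz.
Step 3 — Series Q: Q = ω₀L/R = 3.134e+04·0.0276/150 = 5.766.
Step 4 — Bandwidth: Δω = ω₀/Q = 5435 rad/s; BW = Δω/(2π) = 865 Hz.

(a) f₀ = 4987 Hz  (b) Q = 5.766  (c) BW = 865 Hz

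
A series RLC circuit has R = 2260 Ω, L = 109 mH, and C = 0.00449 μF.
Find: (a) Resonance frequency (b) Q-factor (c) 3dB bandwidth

Step 1 — Resonance: ω₀ = 1/√(LC) = 1/√(0.109·4.49e-09) = 4.52e+04 rad/s.
Step 2 — f₀ = ω₀/(2π) = 7194 Hz.
Step 3 — Series Q: Q = ω₀L/R = 4.52e+04·0.109/2260 = 2.18.
Step 4 — Bandwidth: Δω = ω₀/Q = 2.073e+04 rad/s; BW = Δω/(2π) = 3300 Hz.

(a) f₀ = 7194 Hz  (b) Q = 2.18  (c) BW = 3300 Hz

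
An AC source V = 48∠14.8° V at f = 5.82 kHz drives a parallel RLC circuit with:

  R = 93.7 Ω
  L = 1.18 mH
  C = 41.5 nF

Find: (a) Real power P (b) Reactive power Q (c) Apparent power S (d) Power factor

Step 1 — Angular frequency: ω = 2π·f = 2π·5820 = 3.657e+04 rad/s.
Step 2 — Component impedances:
  R: Z = R = 93.7 Ω
  L: Z = jωL = j·3.657e+04·0.00118 = 0 + j43.15 Ω
  C: Z = 1/(jωC) = -j/(ω·C) = 0 - j658.9 Ω
Step 3 — Parallel combination: 1/Z_total = 1/R + 1/L + 1/C; Z_total = 18.31 + j37.15 Ω = 41.42∠63.8° Ω.
Step 4 — Source phasor: V = 48∠14.8° V = 46.41 + j12.26 V.
Step 5 — Current: I = V / Z = 0.7608 - j0.8742 A = 1.159∠-49.0° A.
Step 6 — Complex power: S = V·I* = 24.59 + j49.9 VA.
Step 7 — Real power: P = Re(S) = 24.59 W.
Step 8 — Reactive power: Q = Im(S) = 49.9 VAR.
Step 9 — Apparent power: |S| = 55.63 VA.
Step 10 — Power factor: PF = P/|S| = 0.442 (lagging).

(a) P = 24.59 W  (b) Q = 49.9 VAR  (c) S = 55.63 VA  (d) PF = 0.442 (lagging)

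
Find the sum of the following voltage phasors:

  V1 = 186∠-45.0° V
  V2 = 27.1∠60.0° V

Step 1 — Convert each phasor to rectangular form:
  V1 = 186·(cos(-45.0°) + j·sin(-45.0°)) = 131.5 - j131.5 V
  V2 = 27.1·(cos(60.0°) + j·sin(60.0°)) = 13.55 + j23.47 V
Step 2 — Sum components: V_total = 145.1 - j108.1 V.
Step 3 — Convert to polar: |V_total| = 180.9 V, ∠V_total = -36.7°.

V_total = 180.9∠-36.7° V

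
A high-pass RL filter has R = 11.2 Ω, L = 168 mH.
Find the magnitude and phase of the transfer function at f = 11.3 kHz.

Step 1 — Angular frequency: ω = 2π·1.13e+04 = 7.1e+04 rad/s.
Step 2 — Transfer function: H(jω) = jωL/(R + jωL).
Step 3 — Numerator jωL = j·1.193e+04; denominator R + jωL = 11.2 + j1.193e+04.
Step 4 — H = 1 + j0.000939.
Step 5 — Magnitude: |H| = 1 (-0.0 dB); phase: φ = 0.1°.

|H| = 1 (-0.0 dB), φ = 0.1°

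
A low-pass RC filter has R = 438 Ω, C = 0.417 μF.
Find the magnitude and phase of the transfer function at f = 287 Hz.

Step 1 — Angular frequency: ω = 2π·287 = 1803 rad/s.
Step 2 — Transfer function: H(jω) = 1/(1 + jωRC).
Step 3 — Denominator: 1 + jωRC = 1 + j·1803·438·4.17e-07 = 1 + j0.3294.
Step 4 — H = 0.9021 - j0.2971.
Step 5 — Magnitude: |H| = 0.9498 (-0.4 dB); phase: φ = -18.2°.

|H| = 0.9498 (-0.4 dB), φ = -18.2°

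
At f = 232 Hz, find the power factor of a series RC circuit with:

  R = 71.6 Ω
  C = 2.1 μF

Step 1 — Angular frequency: ω = 2π·f = 2π·232 = 1458 rad/s.
Step 2 — Component impedances:
  R: Z = R = 71.6 Ω
  C: Z = 1/(jωC) = -j/(ω·C) = 0 - j326.7 Ω
Step 3 — Series combination: Z_total = R + C = 71.6 - j326.7 Ω = 334.4∠-77.6° Ω.
Step 4 — Power factor: PF = cos(φ) = Re(Z)/|Z| = 71.6/334.4 = 0.2141.
Step 5 — Type: Im(Z) = -326.7 ⇒ leading (phase φ = -77.6°).

PF = 0.2141 (leading, φ = -77.6°)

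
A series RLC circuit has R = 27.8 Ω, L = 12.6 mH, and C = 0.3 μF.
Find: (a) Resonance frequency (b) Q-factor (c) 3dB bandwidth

Step 1 — Resonance: ω₀ = 1/√(LC) = 1/√(0.0126·3e-07) = 1.627e+04 rad/s.
Step 2 — f₀ = ω₀/(2π) = 2589 Hz.
Step 3 — Series Q: Q = ω₀L/R = 1.627e+04·0.0126/27.8 = 7.372.
Step 4 — Bandwidth: Δω = ω₀/Q = 2206 rad/s; BW = Δω/(2π) = 351.2 Hz.

(a) f₀ = 2589 Hz  (b) Q = 7.372  (c) BW = 351.2 Hz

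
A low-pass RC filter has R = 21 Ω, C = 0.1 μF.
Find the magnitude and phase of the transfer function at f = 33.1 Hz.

Step 1 — Angular frequency: ω = 2π·33.1 = 208 rad/s.
Step 2 — Transfer function: H(jω) = 1/(1 + jωRC).
Step 3 — Denominator: 1 + jωRC = 1 + j·208·21·1e-07 = 1 + j0.0004367.
Step 4 — H = 1 - j0.0004367.
Step 5 — Magnitude: |H| = 1 (-0.0 dB); phase: φ = -0.0°.

|H| = 1 (-0.0 dB), φ = -0.0°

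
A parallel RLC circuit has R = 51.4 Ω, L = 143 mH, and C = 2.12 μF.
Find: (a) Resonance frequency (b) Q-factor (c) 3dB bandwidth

Step 1 — Resonance: ω₀ = 1/√(LC) = 1/√(0.143·2.12e-06) = 1816 rad/s.
Step 2 — f₀ = ω₀/(2π) = 289.1 Hz.
Step 3 — Parallel Q: Q = R/(ω₀L) = 51.4/(1816·0.143) = 0.1979.
Step 4 — Bandwidth: Δω = ω₀/Q = 9177 rad/s; BW = Δω/(2π) = 1461 Hz.

(a) f₀ = 289.1 Hz  (b) Q = 0.1979  (c) BW = 1461 Hz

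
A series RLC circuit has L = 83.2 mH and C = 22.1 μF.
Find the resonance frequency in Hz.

Step 1 — Resonance condition Im(Z)=0 gives ω₀ = 1/√(LC).
Step 2 — ω₀ = 1/√(0.0832·2.21e-05) = 737.5 rad/s.
Step 3 — f₀ = ω₀/(2π) = 117.4 Hz.

f₀ = 117.4 Hz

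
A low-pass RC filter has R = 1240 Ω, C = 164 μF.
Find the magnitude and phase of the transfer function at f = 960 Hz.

Step 1 — Angular frequency: ω = 2π·960 = 6032 rad/s.
Step 2 — Transfer function: H(jω) = 1/(1 + jωRC).
Step 3 — Denominator: 1 + jωRC = 1 + j·6032·1240·0.000164 = 1 + j1227.
Step 4 — H = 6.646e-07 - j0.0008152.
Step 5 — Magnitude: |H| = 0.0008152 (-61.8 dB); phase: φ = -90.0°.

|H| = 0.0008152 (-61.8 dB), φ = -90.0°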